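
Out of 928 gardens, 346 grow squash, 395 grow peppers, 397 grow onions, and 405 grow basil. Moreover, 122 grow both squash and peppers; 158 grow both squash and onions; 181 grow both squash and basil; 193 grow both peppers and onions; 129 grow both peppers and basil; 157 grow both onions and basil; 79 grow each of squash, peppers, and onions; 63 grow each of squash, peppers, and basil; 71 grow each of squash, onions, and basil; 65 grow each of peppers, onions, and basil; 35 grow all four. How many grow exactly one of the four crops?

357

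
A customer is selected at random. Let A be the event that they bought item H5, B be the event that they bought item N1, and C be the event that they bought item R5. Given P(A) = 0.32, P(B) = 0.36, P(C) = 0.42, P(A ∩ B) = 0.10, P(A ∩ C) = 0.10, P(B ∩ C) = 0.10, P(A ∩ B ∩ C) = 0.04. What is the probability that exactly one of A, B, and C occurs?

0.62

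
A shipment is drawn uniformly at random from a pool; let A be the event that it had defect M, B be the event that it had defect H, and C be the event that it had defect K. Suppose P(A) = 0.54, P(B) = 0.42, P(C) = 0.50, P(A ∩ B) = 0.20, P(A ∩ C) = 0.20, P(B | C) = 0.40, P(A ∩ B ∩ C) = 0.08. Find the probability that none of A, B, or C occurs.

P(B ∩ C) = P(C)·P(B|C) = 0.50 × 0.40 = 0.20
By inclusion-exclusion,
P(A ∪ B ∪ C) = 0.54 + 0.42 + 0.50 − 0.20 − 0.20 − 0.20 + 0.08 = 0.94
P(none) = 1 − 0.94 = 0.06

0.06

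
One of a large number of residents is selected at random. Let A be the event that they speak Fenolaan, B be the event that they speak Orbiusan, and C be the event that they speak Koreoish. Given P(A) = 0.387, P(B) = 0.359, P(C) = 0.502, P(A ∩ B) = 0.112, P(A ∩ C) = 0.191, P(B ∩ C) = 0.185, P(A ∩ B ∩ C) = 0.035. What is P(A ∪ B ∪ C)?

P(A ∪ B ∪ C) = 0.387 + 0.359 + 0.502 − 0.112 − 0.191 − 0.185 + 0.035 = 0.795

0.795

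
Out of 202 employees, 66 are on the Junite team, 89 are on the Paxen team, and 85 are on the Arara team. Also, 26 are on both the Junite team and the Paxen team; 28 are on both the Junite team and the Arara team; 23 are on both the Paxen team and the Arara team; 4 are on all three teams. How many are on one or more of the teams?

167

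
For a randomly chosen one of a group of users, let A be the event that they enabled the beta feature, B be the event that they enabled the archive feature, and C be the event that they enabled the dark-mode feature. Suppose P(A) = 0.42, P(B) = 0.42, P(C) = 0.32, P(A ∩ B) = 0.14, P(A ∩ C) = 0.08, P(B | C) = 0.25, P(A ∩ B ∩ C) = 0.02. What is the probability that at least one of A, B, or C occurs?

0.88

P(B ∩ C) = P(C)·P(B|C) = 0.32 × 0.25 = 0.08
Apply inclusion-exclusion:
P(A ∪ B ∪ C) = 0.42 + 0.42 + 0.32 − 0.14 − 0.08 − 0.08 + 0.02 = 0.88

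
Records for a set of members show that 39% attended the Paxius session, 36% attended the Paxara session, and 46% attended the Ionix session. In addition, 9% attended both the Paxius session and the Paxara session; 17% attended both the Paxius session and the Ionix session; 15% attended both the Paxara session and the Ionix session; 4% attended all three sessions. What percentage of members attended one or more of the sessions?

Using inclusion–exclusion:
P(union) = 39 + 36 + 46 − 9 − 17 − 15 + 4 = 84%

84%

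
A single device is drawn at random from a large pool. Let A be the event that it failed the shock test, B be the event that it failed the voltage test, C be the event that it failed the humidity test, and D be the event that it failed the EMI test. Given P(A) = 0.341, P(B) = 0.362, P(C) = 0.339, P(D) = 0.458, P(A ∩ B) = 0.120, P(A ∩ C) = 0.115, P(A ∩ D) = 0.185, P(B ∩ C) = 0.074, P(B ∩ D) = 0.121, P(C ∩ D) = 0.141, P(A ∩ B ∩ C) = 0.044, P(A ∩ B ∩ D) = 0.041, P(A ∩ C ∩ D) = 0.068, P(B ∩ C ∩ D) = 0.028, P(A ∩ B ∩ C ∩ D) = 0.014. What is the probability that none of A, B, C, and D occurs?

P(A ∪ B ∪ C ∪ D) = 0.341 + 0.362 + 0.339 + 0.458 − 0.120 − 0.115 − 0.185 − 0.074 − 0.121 − 0.141 + 0.044 + 0.041 + 0.068 + 0.028 − 0.014 = 0.911
P(none) = 1 − 0.911 = 0.089

0.089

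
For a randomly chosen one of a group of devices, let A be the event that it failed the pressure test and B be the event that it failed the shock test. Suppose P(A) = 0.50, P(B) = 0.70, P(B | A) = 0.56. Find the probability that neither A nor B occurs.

0.08

P(A ∩ B) = P(A)·P(B|A) = 0.50 × 0.56 = 0.28
P(A ∪ B) = 0.50 + 0.70 − 0.28 = 0.92
P(none) = 1 − 0.92 = 0.08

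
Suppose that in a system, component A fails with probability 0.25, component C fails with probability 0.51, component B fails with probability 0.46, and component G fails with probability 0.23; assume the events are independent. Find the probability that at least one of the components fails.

P(none) = (1 − 0.25) × (1 − 0.51) × (1 − 0.46) × (1 − 0.23) = 0.75 × 0.49 × 0.54 × 0.77 = 0.1528065
P(at least one) = 1 − 0.1528065 = 0.8471935

0.8471935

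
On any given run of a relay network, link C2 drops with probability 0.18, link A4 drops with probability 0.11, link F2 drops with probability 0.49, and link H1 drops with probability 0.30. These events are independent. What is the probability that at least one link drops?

0.7394614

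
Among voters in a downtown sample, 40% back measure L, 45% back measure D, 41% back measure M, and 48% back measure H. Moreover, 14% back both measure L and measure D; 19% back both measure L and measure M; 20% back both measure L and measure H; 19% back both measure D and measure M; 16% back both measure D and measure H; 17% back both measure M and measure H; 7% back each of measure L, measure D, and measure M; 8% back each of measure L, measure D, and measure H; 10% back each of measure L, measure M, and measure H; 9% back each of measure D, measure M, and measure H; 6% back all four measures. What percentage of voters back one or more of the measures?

97%

P(at least one) = 40 + 45 + 41 + 48 − 14 − 19 − 20 − 19 − 16 − 17 + 7 + 8 + 10 + 9 − 6 = 97%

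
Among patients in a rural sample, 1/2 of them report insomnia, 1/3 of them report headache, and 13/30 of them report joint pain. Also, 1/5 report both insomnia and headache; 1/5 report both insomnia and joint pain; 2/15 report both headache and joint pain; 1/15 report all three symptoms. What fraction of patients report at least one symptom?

Inclusion–exclusion gives
P(at least one) = 1/2 + 1/3 + 13/30 − 1/5 − 1/5 − 2/15 + 1/15 = 4/5

4/5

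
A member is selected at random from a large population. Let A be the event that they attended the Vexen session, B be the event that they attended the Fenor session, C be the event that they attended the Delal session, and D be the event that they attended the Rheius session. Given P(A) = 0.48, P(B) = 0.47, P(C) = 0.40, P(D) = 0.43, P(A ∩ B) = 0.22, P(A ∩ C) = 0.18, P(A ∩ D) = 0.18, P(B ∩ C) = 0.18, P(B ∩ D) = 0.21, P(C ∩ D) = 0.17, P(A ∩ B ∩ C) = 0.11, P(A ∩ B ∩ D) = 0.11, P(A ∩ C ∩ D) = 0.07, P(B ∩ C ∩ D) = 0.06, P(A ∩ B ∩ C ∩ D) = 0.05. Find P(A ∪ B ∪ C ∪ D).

0.94

By inclusion–exclusion:
P(A ∪ B ∪ C ∪ D) = 0.48 + 0.47 + 0.40 + 0.43 − 0.22 − 0.18 − 0.18 − 0.18 − 0.21 − 0.17 + 0.11 + 0.11 + 0.07 + 0.06 − 0.05 = 0.94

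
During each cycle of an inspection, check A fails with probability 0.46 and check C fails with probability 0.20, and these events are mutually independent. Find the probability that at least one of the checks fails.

P(none) = (1 − 0.46) × (1 − 0.20) = 0.54 × 0.80 = 0.432
P(at least one) = 1 − 0.432 = 0.568

0.568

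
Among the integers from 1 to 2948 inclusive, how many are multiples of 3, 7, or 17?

Using inclusion–exclusion:
982 + 421 + 173 − 140 − 57 − 24 + 8 = 1363

1363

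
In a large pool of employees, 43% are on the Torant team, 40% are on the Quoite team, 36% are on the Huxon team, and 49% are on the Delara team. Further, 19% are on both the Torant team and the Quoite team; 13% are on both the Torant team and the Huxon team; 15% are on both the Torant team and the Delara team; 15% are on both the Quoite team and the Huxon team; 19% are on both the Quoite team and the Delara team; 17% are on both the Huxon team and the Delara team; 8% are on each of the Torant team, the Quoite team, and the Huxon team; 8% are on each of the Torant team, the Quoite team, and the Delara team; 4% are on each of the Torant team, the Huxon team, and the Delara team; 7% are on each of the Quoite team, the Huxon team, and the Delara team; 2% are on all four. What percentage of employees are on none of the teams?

P(at least one) = 43 + 40 + 36 + 49 − 19 − 13 − 15 − 15 − 19 − 17 + 8 + 8 + 4 + 7 − 2 = 95%
P(none) = 100% − 95% = 5%

5%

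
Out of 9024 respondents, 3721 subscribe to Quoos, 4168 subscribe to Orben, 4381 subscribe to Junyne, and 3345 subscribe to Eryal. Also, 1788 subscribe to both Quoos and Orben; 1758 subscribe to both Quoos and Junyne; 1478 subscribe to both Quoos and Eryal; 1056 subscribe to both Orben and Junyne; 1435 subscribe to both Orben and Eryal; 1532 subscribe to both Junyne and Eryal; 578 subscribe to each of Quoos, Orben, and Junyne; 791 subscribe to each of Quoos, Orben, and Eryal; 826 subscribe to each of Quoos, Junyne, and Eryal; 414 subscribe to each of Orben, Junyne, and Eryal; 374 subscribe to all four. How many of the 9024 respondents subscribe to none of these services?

221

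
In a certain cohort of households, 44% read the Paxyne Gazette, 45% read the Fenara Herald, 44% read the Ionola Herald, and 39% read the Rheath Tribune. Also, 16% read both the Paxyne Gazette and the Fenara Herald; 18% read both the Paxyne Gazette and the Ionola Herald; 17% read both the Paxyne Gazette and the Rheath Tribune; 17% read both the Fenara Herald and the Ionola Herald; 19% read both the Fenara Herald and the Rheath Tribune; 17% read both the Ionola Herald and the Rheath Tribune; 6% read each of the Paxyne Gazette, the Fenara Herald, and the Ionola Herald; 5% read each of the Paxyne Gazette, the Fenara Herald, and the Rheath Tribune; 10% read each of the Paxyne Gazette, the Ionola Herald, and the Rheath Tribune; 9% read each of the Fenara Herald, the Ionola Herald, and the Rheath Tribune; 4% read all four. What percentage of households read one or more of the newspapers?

94%

By inclusion–exclusion:
P(union) = 44 + 45 + 44 + 39 − 16 − 18 − 17 − 17 − 19 − 17 + 6 + 5 + 10 + 9 − 4 = 94%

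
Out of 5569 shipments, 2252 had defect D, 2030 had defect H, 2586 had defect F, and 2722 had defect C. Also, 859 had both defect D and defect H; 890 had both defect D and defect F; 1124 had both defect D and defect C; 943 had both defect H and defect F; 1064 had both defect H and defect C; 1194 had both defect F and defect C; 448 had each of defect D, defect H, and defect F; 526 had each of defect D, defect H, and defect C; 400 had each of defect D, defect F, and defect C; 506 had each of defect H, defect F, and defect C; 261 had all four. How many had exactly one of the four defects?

2038

N(exactly one) = 2252 + 2030 + 2586 + 2722 − 2·859 − 2·890 − 2·1124 − 2·943 − 2·1064 − 2·1194 + 3·448 + 3·526 + 3·400 + 3·506 − 4·261 = 2038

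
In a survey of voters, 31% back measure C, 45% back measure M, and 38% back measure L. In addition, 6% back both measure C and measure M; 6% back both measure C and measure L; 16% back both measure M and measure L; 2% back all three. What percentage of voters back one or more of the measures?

88%

P(union) = 31 + 45 + 38 − 6 − 6 − 16 + 2 = 88%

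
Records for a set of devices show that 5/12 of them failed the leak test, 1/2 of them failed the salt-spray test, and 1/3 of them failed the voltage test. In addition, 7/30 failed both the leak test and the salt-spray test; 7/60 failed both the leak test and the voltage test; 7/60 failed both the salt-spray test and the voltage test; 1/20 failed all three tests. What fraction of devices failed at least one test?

5/6

Apply inclusion-exclusion:
P(at least one) = 5/12 + 1/2 + 1/3 − 7/30 − 7/60 − 7/60 + 1/20 = 5/6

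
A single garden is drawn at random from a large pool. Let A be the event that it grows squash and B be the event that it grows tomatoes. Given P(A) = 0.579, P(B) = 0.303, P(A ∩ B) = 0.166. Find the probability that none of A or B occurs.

P(A ∪ B) = 0.579 + 0.303 − 0.166 = 0.716
P(none) = 1 − 0.716 = 0.284

0.284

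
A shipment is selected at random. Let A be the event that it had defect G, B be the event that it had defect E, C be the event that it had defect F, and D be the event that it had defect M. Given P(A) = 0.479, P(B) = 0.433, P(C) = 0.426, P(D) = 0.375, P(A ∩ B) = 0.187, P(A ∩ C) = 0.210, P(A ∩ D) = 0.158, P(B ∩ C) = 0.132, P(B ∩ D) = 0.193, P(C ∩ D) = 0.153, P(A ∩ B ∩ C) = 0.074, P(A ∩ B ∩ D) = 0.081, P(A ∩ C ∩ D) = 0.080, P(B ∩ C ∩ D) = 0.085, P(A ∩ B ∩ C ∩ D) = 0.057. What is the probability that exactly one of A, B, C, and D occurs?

0.379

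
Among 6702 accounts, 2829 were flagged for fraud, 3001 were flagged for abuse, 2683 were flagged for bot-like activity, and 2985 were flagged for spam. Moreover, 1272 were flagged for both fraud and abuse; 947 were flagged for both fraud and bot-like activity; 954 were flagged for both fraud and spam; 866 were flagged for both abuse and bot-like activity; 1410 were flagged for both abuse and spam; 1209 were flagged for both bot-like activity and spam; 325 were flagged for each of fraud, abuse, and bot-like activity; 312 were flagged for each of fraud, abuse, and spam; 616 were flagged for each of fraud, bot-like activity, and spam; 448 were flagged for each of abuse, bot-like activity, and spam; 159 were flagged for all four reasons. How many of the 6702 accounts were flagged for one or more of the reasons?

N(≥1) = 2829 + 3001 + 2683 + 2985 − 1272 − 947 − 954 − 866 − 1410 − 1209 + 325 + 312 + 616 + 448 − 159 = 6382

6382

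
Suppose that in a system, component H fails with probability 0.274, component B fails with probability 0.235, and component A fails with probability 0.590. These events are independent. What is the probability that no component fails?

P(none) = (1 − 0.274) × (1 − 0.235) × (1 − 0.590) = 0.726 × 0.765 × 0.410 = 0.2277099

0.2277099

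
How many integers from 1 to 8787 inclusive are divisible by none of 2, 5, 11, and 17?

3008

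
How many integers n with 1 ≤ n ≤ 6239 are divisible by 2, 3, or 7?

4456

Apply inclusion-exclusion:
3119 + 2079 + 891 − 1039 − 445 − 297 + 148 = 4456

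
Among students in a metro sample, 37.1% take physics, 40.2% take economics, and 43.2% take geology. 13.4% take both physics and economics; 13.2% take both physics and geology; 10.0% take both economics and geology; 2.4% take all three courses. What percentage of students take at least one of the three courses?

86.3%

By inclusion–exclusion:
P(at least one) = 37.1 + 40.2 + 43.2 − 13.4 − 13.2 − 10.0 + 2.4 = 86.3%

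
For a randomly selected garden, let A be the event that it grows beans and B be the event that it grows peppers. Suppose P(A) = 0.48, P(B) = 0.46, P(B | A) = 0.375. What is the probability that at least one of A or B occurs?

0.76

P(A ∩ B) = P(A)·P(B|A) = 0.48 × 0.375 = 0.18
P(A ∪ B) = 0.48 + 0.46 − 0.18 = 0.76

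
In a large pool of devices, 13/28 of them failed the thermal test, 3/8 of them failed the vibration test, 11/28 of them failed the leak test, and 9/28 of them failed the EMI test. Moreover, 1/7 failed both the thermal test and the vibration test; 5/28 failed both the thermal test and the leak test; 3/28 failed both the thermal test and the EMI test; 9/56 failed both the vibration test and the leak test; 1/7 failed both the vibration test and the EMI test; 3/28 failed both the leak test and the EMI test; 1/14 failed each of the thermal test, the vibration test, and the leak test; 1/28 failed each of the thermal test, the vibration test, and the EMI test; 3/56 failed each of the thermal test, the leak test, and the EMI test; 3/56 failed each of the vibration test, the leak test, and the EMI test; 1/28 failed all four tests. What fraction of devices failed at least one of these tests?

Apply inclusion-exclusion:
P(union) = 13/28 + 3/8 + 11/28 + 9/28 − 1/7 − 5/28 − 3/28 − 9/56 − 1/7 − 3/28 + 1/14 + 1/28 + 3/56 + 3/56 − 1/28 = 25/28

25/28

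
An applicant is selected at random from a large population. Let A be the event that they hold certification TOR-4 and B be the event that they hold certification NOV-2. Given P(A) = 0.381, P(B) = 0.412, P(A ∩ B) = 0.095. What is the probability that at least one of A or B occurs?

P(A ∪ B) = 0.381 + 0.412 − 0.095 = 0.698

0.698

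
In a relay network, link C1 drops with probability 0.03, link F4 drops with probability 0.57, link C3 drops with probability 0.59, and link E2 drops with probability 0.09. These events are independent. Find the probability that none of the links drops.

P(none) = (1 − 0.03) × (1 − 0.57) × (1 − 0.59) × (1 − 0.09) = 0.97 × 0.43 × 0.41 × 0.91 = 0.15562001

0.15562001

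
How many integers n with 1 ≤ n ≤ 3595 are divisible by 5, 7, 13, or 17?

719 + 513 + 276 + 211 − 102 − 55 − 42 − 39 − 30 − 16 + 7 + 6 + 3 + 2 − 0 = 1453

1453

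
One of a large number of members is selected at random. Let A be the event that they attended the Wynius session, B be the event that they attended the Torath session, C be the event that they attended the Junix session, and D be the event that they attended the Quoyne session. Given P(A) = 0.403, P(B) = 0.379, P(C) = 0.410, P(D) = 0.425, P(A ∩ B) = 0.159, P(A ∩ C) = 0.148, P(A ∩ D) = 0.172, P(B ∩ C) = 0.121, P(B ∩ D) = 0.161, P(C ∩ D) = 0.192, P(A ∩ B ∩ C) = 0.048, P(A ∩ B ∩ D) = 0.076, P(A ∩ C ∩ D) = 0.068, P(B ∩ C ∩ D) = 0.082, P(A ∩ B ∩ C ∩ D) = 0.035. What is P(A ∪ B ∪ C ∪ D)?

0.903

Using inclusion–exclusion:
P(A ∪ B ∪ C ∪ D) = 0.403 + 0.379 + 0.410 + 0.425 − 0.159 − 0.148 − 0.172 − 0.121 − 0.161 − 0.192 + 0.048 + 0.076 + 0.068 + 0.082 − 0.035 = 0.903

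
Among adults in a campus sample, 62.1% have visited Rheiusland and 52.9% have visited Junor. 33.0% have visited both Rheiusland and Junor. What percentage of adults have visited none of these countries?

18.0%

P(union) = 62.1 + 52.9 − 33.0 = 82.0%
P(none) = 100% − 82.0% = 18.0%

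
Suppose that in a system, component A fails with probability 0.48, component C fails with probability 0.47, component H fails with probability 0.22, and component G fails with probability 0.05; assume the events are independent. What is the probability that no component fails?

0.2042196

P(none) = (1 − 0.48) × (1 − 0.47) × (1 − 0.22) × (1 − 0.05) = 0.52 × 0.53 × 0.78 × 0.95 = 0.2042196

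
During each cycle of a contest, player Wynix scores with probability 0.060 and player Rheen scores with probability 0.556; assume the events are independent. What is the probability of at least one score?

Independence gives P(none) = ∏(1 − pᵢ).
P(none) = (1 − 0.060) × (1 − 0.556) = 0.940 × 0.444 = 0.41736
P(at least one) = 1 − 0.41736 = 0.58264

0.58264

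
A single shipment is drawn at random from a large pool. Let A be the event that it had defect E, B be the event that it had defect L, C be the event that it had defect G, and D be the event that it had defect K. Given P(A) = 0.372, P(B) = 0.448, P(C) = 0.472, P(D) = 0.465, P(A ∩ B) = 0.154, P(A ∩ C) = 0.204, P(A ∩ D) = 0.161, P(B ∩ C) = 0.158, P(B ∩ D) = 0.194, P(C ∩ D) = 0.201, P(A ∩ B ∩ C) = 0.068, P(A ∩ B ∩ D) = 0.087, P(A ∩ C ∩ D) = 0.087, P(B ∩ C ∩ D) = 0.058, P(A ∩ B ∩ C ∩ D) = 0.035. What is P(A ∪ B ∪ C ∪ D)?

By inclusion–exclusion:
P(A ∪ B ∪ C ∪ D) = 0.372 + 0.448 + 0.472 + 0.465 − 0.154 − 0.204 − 0.161 − 0.158 − 0.194 − 0.201 + 0.068 + 0.087 + 0.087 + 0.058 − 0.035 = 0.950

0.950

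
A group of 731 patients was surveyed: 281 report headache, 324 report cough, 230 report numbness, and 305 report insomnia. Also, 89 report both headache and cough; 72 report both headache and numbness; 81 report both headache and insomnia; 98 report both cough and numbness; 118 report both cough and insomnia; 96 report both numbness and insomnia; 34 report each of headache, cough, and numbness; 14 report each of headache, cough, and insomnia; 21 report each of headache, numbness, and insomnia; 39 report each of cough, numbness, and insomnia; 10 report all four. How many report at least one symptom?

684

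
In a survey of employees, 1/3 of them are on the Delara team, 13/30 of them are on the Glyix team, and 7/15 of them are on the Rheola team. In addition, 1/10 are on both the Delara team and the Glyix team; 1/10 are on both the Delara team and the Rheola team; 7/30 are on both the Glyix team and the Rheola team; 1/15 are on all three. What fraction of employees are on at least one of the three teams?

Using inclusion–exclusion:
P(≥1) = 1/3 + 13/30 + 7/15 − 1/10 − 1/10 − 7/30 + 1/15 = 13/15

13/15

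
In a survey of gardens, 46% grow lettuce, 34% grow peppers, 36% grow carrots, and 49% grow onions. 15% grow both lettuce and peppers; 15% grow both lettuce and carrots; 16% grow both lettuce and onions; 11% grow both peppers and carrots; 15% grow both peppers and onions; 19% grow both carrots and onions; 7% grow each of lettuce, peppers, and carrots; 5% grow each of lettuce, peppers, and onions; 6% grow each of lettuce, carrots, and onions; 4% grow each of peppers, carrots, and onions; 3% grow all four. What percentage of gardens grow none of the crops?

By inclusion–exclusion:
P(≥1) = 46 + 34 + 36 + 49 − 15 − 15 − 16 − 11 − 15 − 19 + 7 + 5 + 6 + 4 − 3 = 93%
P(none) = 100% − 93% = 7%

7%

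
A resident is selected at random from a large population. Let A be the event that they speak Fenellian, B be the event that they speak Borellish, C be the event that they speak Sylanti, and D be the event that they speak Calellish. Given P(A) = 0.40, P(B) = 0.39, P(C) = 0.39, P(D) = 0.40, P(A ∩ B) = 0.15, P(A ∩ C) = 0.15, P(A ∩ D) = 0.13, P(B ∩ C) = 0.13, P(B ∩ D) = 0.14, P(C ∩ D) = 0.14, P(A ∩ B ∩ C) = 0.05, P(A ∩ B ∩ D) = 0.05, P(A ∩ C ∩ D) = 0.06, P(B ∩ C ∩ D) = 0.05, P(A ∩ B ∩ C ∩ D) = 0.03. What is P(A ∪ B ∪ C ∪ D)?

0.92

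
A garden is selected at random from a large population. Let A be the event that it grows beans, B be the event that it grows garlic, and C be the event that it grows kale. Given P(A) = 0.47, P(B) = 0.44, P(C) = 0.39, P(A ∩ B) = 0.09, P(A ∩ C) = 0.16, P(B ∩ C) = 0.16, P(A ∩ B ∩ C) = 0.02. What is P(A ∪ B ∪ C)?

0.91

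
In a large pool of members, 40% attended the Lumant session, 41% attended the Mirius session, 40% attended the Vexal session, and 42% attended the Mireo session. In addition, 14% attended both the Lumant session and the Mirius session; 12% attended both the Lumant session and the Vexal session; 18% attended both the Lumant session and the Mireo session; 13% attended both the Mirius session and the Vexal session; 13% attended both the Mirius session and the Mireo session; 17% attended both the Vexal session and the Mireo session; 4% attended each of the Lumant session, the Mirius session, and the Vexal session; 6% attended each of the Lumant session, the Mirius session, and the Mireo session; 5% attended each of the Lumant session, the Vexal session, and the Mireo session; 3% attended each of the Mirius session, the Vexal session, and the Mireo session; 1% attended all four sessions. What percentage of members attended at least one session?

93%

P(≥1) = 40 + 41 + 40 + 42 − 14 − 12 − 18 − 13 − 13 − 17 + 4 + 6 + 5 + 3 − 1 = 93%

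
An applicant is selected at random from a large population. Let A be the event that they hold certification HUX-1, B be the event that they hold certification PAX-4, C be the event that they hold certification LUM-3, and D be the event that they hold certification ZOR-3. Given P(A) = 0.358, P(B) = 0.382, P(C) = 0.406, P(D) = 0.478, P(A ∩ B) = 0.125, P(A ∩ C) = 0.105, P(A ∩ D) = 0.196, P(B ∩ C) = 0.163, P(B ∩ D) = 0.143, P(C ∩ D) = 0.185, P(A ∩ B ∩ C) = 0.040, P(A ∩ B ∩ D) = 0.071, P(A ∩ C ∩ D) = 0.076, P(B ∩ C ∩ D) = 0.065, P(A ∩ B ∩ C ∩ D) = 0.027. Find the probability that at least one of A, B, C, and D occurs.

Inclusion–exclusion gives
P(A ∪ B ∪ C ∪ D) = 0.358 + 0.382 + 0.406 + 0.478 − 0.125 − 0.105 − 0.196 − 0.163 − 0.143 − 0.185 + 0.040 + 0.071 + 0.076 + 0.065 − 0.027 = 0.932

0.932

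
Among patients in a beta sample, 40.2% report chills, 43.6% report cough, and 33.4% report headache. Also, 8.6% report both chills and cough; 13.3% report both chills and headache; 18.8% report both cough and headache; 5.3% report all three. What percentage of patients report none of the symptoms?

18.2%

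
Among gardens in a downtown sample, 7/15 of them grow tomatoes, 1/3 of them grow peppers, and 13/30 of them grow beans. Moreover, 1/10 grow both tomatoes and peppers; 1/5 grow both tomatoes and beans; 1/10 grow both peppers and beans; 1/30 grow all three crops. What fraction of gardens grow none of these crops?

Apply inclusion-exclusion:
P(≥1) = 7/15 + 1/3 + 13/30 − 1/10 − 1/5 − 1/10 + 1/30 = 13/15
P(none) = 1 − 13/15 = 2/15

2/15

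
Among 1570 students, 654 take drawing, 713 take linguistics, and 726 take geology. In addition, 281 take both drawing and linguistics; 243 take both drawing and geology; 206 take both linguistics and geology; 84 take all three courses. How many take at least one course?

1447

Apply inclusion-exclusion:
N(≥1) = 654 + 713 + 726 − 281 − 243 − 206 + 84 = 1447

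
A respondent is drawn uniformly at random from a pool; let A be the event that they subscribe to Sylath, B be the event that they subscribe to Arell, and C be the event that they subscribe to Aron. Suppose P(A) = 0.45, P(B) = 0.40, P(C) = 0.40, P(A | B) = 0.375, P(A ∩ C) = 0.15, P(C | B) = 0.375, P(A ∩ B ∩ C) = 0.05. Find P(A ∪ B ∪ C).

P(A ∩ B) = P(B)·P(A|B) = 0.40 × 0.375 = 0.15
P(B ∩ C) = P(B)·P(C|B) = 0.40 × 0.375 = 0.15
By inclusion–exclusion:
P(A ∪ B ∪ C) = 0.45 + 0.40 + 0.40 − 0.15 − 0.15 − 0.15 + 0.05 = 0.85

0.85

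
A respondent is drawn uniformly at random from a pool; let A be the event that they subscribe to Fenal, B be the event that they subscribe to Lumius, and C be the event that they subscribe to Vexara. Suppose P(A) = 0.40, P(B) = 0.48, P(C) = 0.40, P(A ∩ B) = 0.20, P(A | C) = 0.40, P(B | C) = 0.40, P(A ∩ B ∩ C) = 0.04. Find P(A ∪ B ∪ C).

0.80

P(A ∩ C) = P(C)·P(A|C) = 0.40 × 0.40 = 0.16
P(B ∩ C) = P(C)·P(B|C) = 0.40 × 0.40 = 0.16
P(A ∪ B ∪ C) = 0.40 + 0.48 + 0.40 − 0.20 − 0.16 − 0.16 + 0.04 = 0.80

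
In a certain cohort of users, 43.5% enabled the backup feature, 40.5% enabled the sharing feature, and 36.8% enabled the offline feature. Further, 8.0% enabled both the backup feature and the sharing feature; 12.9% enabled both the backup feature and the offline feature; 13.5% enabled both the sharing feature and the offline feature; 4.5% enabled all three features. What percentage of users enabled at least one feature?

90.9%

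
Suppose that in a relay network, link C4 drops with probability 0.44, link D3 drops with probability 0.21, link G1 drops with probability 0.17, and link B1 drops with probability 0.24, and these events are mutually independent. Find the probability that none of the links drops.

0.27906592

P(none) = (1 − 0.44) × (1 − 0.21) × (1 − 0.17) × (1 − 0.24) = 0.56 × 0.79 × 0.83 × 0.76 = 0.27906592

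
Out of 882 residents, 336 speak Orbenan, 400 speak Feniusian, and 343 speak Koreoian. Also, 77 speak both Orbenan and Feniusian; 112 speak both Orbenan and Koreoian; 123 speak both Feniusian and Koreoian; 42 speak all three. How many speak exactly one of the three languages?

581

Using the inclusion–exclusion count for exactly one event:
N(exactly one) = 336 + 400 + 343 − 2·77 − 2·112 − 2·123 + 3·42 = 581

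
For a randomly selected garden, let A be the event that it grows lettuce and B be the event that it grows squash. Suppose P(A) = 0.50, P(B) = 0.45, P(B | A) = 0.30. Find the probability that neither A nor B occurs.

P(A ∩ B) = P(A)·P(B|A) = 0.50 × 0.30 = 0.15
By inclusion-exclusion,
P(A ∪ B) = 0.50 + 0.45 − 0.15 = 0.80
P(none) = 1 − 0.80 = 0.20

0.20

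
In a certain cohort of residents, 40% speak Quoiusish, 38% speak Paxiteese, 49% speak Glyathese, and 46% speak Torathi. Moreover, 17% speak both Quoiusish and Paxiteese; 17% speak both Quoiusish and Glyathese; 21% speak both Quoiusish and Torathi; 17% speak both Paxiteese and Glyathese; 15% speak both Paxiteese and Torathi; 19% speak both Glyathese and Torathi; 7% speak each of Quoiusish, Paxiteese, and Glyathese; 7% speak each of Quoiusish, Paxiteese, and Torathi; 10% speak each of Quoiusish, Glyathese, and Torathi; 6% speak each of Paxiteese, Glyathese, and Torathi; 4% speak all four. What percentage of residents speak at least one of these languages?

93%

Using inclusion–exclusion:
P(union) = 40 + 38 + 49 + 46 − 17 − 17 − 21 − 17 − 15 − 19 + 7 + 7 + 10 + 6 − 4 = 93%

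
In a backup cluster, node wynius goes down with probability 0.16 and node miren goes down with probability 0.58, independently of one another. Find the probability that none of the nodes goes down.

P(none) = (1 − 0.16) × (1 − 0.58) = 0.84 × 0.42 = 0.3528

0.3528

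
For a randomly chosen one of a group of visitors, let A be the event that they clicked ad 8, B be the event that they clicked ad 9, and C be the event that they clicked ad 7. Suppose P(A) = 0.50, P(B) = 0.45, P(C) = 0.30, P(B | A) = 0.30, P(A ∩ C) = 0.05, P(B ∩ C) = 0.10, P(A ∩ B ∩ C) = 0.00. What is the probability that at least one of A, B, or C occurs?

0.95

P(A ∩ B) = P(A)·P(B|A) = 0.50 × 0.30 = 0.15
Inclusion–exclusion gives
P(A ∪ B ∪ C) = 0.50 + 0.45 + 0.30 − 0.15 − 0.05 − 0.10 + 0.00 = 0.95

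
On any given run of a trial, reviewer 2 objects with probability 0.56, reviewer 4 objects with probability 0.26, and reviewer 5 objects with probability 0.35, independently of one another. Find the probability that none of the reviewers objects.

P(none) = (1 − 0.56) × (1 − 0.26) × (1 − 0.35) = 0.44 × 0.74 × 0.65 = 0.21164

0.21164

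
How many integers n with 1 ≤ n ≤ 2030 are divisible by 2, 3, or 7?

1450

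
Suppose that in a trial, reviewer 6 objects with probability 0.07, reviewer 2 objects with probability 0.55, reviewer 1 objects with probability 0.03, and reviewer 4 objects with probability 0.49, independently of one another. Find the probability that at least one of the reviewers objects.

0.79296805

Since the events are independent, P(none) is the product of the individual non-occurrence probabilities.
P(none) = (1 − 0.07) × (1 − 0.55) × (1 − 0.03) × (1 − 0.49) = 0.93 × 0.45 × 0.97 × 0.51 = 0.20703195
P(at least one) = 1 − 0.20703195 = 0.79296805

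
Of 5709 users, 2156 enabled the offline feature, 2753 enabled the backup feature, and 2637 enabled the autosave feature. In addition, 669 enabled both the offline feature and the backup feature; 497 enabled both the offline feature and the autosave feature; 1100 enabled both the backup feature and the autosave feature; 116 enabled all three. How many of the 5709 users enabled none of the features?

N(≥1) = 2156 + 2753 + 2637 − 669 − 497 − 1100 + 116 = 5396
None: 5709 − 5396 = 313

313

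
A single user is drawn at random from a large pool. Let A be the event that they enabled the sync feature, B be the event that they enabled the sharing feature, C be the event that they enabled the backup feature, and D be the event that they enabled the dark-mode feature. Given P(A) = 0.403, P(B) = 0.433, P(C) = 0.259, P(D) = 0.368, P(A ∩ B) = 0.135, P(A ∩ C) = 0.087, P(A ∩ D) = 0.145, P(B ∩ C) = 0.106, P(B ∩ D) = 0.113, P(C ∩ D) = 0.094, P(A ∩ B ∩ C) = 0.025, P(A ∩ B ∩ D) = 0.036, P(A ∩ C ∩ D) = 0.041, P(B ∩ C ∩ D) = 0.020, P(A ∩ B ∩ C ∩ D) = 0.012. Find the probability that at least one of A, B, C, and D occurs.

P(A ∪ B ∪ C ∪ D) = 0.403 + 0.433 + 0.259 + 0.368 − 0.135 − 0.087 − 0.145 − 0.106 − 0.113 − 0.094 + 0.025 + 0.036 + 0.041 + 0.020 − 0.012 = 0.893

0.893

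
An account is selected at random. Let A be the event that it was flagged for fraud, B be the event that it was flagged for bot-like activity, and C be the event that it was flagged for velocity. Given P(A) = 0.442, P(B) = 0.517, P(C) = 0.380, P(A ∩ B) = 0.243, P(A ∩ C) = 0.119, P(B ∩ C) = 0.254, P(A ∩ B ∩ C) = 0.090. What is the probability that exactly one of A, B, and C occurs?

P(exactly one) = 0.442 + 0.517 + 0.380 − 2·0.243 − 2·0.119 − 2·0.254 + 3·0.090 = 0.377

0.377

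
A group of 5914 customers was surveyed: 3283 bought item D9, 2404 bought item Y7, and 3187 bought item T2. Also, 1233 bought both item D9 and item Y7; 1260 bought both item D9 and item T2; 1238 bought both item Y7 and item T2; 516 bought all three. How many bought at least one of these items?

|at least one| = 3283 + 2404 + 3187 − 1233 − 1260 − 1238 + 516 = 5659

5659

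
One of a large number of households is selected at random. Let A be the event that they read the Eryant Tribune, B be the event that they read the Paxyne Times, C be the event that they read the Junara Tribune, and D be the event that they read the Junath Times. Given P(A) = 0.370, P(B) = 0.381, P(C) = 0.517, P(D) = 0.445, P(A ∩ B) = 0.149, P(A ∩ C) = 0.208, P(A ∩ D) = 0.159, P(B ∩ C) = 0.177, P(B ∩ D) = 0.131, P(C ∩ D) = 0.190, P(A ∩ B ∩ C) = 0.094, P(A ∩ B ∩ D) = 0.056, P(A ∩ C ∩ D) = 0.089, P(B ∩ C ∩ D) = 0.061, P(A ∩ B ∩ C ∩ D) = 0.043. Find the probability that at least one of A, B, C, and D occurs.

0.956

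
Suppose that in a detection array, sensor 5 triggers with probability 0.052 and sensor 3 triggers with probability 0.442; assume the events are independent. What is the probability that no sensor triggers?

Since the events are independent, P(none) is the product of the individual non-occurrence probabilities.
P(none) = (1 − 0.052) × (1 − 0.442) = 0.948 × 0.558 = 0.528984

0.528984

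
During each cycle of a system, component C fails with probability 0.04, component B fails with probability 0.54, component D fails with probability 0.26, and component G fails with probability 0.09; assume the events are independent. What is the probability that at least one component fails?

Since the events are independent, P(none) is the product of the individual non-occurrence probabilities.
P(none) = (1 − 0.04) × (1 − 0.54) × (1 − 0.26) × (1 − 0.09) = 0.96 × 0.46 × 0.74 × 0.91 = 0.29737344
P(at least one) = 1 − 0.29737344 = 0.70262656

0.70262656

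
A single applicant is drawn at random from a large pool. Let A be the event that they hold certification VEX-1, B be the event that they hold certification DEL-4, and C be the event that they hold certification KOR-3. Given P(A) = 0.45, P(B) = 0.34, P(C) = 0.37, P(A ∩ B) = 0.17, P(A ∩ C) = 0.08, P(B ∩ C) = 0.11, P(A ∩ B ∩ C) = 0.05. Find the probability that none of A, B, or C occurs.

0.15

Inclusion–exclusion gives
P(A ∪ B ∪ C) = 0.45 + 0.34 + 0.37 − 0.17 − 0.08 − 0.11 + 0.05 = 0.85
P(none) = 1 − 0.85 = 0.15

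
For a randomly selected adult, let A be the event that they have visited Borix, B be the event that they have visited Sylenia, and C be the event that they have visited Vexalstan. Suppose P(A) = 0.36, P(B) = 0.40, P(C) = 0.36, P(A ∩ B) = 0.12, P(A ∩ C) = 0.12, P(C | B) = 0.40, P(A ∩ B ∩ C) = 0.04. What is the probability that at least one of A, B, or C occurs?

0.76

P(B ∩ C) = P(B)·P(C|B) = 0.40 × 0.40 = 0.16
Using inclusion–exclusion:
P(A ∪ B ∪ C) = 0.36 + 0.40 + 0.36 − 0.12 − 0.12 − 0.16 + 0.04 = 0.76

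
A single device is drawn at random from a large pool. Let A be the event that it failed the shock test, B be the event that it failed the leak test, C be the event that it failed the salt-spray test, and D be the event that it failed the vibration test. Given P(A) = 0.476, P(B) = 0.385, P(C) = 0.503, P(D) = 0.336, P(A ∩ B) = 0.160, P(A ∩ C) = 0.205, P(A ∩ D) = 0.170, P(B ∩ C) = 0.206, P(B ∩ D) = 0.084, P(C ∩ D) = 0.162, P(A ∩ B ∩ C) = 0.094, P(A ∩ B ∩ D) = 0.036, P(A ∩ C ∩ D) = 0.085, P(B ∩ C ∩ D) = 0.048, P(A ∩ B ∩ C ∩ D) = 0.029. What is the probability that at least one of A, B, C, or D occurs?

0.947

Apply inclusion-exclusion:
P(A ∪ B ∪ C ∪ D) = 0.476 + 0.385 + 0.503 + 0.336 − 0.160 − 0.205 − 0.170 − 0.206 − 0.084 − 0.162 + 0.094 + 0.036 + 0.085 + 0.048 − 0.029 = 0.947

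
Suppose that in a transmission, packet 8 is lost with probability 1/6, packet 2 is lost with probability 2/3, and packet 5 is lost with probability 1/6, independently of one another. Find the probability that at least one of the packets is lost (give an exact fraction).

83/108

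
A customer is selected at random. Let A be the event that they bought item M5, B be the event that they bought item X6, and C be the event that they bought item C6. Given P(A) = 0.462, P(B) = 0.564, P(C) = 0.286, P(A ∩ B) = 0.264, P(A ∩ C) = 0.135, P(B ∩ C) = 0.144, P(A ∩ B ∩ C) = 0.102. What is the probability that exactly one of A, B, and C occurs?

0.532

By inclusion–exclusion (exactly-one form):
P(exactly one) = 0.462 + 0.564 + 0.286 − 2·0.264 − 2·0.135 − 2·0.144 + 3·0.102 = 0.532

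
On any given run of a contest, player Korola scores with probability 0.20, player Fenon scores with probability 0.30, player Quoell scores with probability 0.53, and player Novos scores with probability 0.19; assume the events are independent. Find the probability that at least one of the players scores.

P(none) = (1 − 0.20) × (1 − 0.30) × (1 − 0.53) × (1 − 0.19) = 0.80 × 0.70 × 0.47 × 0.81 = 0.213192
P(at least one) = 1 − 0.213192 = 0.786808

0.786808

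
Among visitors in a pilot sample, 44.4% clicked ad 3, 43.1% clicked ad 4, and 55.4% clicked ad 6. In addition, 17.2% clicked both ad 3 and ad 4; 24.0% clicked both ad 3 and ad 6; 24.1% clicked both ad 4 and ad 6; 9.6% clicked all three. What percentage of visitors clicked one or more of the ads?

87.2%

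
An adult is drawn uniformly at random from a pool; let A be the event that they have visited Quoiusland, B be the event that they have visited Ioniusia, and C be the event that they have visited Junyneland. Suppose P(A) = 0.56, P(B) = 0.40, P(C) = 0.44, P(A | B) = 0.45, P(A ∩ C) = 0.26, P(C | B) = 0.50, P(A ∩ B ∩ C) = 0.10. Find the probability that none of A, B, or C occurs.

P(A ∩ B) = P(B)·P(A|B) = 0.40 × 0.45 = 0.18
P(B ∩ C) = P(B)·P(C|B) = 0.40 × 0.50 = 0.20
Apply inclusion-exclusion:
P(A ∪ B ∪ C) = 0.56 + 0.40 + 0.44 − 0.18 − 0.26 − 0.20 + 0.10 = 0.86
P(none) = 1 − 0.86 = 0.14

0.14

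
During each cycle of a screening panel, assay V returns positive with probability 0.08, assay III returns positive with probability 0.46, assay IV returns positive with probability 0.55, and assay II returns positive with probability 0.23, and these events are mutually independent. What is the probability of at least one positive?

0.8278588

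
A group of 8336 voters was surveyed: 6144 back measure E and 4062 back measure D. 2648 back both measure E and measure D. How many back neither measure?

778

By inclusion-exclusion,
|at least one| = 6144 + 4062 − 2648 = 7558
None: 8336 − 7558 = 778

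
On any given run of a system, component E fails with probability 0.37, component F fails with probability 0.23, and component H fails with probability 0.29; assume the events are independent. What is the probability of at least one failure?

0.655579

Independence gives P(none) = ∏(1 − pᵢ).
P(none) = (1 − 0.37) × (1 − 0.23) × (1 − 0.29) = 0.63 × 0.77 × 0.71 = 0.344421
P(at least one) = 1 − 0.344421 = 0.655579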